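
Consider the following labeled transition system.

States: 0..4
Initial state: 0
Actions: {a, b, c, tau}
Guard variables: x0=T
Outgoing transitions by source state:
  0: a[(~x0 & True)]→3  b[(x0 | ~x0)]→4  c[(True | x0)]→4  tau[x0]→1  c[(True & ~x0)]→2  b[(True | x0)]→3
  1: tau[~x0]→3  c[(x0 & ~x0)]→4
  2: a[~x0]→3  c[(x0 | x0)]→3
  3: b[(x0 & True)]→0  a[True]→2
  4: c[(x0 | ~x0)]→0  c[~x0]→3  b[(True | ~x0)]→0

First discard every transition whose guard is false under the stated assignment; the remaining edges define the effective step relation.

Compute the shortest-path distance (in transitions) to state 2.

Layered search for 2:
  L0 = {0}
  L1 = {1,3,4}
  L2 = {2}
2 enters at depth 2; path b·a

Answer: 2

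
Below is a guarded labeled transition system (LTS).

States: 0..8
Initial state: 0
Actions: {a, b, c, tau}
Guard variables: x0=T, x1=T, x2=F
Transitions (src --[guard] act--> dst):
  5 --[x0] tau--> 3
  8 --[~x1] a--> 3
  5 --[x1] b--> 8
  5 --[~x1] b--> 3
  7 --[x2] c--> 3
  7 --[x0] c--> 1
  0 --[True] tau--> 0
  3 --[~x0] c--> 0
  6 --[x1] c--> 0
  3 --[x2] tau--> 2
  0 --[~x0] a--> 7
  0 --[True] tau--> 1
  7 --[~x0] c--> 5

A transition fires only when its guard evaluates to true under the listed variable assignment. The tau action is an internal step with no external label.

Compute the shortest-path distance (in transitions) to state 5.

Answer: UNREACHABLE

Analysis:
BFS to 5:
  depth 0: {0}
  depth 1: {1}
5 never appears.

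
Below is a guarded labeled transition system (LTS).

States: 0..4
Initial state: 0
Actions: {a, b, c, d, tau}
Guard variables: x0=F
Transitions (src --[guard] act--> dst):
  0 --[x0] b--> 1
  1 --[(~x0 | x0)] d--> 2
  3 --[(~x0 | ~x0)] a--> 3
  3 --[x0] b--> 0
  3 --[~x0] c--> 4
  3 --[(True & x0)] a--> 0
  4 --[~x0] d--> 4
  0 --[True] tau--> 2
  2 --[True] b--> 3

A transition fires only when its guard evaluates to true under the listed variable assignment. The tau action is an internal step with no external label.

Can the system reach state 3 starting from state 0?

Answer: REACHABLE

Trace:
After dropping false guards: 6 live edges.
Layer 0: {0}
Layer 1: {2}  now seen {0,2}
Layer 2: {3}  now seen {0,2,3}
Layer 3: {4}  now seen {0,2,3,4}
Reach set: {0,2,3,4}
trace reaching 3: tau·b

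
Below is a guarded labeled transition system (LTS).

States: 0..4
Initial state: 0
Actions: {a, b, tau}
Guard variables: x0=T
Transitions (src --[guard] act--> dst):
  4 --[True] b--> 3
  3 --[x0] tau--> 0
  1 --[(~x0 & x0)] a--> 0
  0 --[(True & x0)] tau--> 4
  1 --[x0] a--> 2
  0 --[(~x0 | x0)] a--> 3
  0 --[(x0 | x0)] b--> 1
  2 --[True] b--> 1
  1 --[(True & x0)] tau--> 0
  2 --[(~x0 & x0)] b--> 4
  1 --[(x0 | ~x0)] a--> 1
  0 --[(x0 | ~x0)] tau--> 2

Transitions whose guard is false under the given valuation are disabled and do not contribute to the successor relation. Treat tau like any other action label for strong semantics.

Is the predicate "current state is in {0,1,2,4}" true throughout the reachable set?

Safe = {0,1,2,4}
R = {0,1,2,3,4}
  0: safe
  1: safe
  2: safe
  3: VIOLATES
  4: safe
witness against invariant: a → 3

Answer: INVARIANT VIOLATED at state 3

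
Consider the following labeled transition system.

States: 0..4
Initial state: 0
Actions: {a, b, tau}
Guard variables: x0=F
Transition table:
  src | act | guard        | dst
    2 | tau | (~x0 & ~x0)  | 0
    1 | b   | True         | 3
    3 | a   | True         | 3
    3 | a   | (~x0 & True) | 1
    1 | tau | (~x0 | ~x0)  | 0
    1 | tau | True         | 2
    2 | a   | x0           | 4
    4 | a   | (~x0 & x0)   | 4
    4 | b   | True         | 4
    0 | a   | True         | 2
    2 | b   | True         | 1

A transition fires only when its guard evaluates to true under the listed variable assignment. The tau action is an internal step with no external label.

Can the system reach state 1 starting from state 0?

Answer: REACHABLE

Working:
9 transition(s) survive guard evaluation.
L0 = {0}
L1 = {2}  now seen {0,2}
L2 = {1}  now seen {0,1,2}
L3 = {3}  now seen {0,1,2,3}
Reachable = {0,1,2,3}
trace reaching 1: a·b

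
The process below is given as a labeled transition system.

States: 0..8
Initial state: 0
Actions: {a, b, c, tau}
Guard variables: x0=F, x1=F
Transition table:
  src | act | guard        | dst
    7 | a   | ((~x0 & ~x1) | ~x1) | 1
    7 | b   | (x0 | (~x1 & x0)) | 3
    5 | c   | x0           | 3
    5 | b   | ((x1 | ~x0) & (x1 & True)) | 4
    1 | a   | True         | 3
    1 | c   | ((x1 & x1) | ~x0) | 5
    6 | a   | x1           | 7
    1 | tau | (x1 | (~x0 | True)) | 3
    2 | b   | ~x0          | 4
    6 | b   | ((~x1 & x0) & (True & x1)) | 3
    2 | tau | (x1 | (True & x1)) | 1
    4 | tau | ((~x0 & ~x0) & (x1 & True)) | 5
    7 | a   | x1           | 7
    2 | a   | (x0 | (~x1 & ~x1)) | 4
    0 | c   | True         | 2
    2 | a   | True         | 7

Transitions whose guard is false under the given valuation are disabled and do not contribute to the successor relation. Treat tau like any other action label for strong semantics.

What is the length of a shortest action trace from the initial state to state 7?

Answer: 2

Trace:
Breadth-first toward 7:
  depth 0: {0}
  depth 1: {2}
  depth 2: {4,7}
depth(7)=2, e.g. c·a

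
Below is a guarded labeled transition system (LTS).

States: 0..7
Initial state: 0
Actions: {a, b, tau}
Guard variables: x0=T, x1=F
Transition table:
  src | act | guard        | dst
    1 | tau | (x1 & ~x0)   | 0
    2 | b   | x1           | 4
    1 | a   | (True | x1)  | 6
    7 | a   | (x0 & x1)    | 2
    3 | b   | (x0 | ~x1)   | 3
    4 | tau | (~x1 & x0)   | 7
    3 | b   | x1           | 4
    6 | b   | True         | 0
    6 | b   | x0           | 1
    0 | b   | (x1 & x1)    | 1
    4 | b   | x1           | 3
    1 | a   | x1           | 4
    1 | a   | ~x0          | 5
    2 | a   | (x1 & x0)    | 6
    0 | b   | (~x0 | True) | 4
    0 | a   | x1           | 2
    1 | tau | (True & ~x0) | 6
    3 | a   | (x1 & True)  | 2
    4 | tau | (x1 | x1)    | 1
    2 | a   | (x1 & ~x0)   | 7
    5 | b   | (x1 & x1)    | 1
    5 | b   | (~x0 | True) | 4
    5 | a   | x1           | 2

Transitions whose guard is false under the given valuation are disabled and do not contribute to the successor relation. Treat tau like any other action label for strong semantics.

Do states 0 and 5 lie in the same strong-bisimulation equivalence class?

Compute ~ classes (split until stable):
  P[0] = {{0,1,2,3,4,5,6,7}}
  P[1] = {{0,3,5,6},{1},{2,7},{4}}
  P[2] = {{0,5},{1},{2,7},{3},{4},{6}}
Fixed point at round 3; 6 class(es).
class of 0: {0,5}; class of 5: {0,5}

Answer: BISIMILAR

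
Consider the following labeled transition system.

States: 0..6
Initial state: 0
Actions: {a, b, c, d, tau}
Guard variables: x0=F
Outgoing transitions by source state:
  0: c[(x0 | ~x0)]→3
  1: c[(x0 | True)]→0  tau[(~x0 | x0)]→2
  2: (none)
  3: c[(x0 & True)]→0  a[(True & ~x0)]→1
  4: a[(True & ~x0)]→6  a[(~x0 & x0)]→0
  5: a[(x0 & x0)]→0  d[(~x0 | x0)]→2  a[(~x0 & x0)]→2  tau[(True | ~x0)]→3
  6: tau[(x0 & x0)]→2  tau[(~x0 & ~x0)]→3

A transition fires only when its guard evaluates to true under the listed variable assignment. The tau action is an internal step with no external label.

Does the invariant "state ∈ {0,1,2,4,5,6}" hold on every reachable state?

Answer: INVARIANT VIOLATED at state 3

Trace:
Inv-set: {0,1,2,4,5,6}
R = {0,1,2,3}
  0: safe
  1: safe
  2: safe
  3: outside
reach 3 via c — violates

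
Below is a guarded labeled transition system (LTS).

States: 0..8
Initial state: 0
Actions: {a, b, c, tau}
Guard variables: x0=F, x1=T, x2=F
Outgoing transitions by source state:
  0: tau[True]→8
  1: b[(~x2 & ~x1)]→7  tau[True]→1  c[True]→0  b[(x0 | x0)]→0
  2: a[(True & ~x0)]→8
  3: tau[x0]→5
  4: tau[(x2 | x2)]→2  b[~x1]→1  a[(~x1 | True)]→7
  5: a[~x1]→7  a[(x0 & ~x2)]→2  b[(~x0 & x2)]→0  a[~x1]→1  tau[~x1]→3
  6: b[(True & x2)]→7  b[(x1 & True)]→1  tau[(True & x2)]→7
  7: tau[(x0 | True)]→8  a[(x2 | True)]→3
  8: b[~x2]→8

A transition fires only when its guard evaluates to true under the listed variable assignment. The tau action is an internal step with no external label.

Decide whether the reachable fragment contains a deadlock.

Answer: DEADLOCK-FREE

Working:
Reachable = {0,8}
  0: tau→8  [1 exit(s)]
  8: b→8  [1 exit(s)]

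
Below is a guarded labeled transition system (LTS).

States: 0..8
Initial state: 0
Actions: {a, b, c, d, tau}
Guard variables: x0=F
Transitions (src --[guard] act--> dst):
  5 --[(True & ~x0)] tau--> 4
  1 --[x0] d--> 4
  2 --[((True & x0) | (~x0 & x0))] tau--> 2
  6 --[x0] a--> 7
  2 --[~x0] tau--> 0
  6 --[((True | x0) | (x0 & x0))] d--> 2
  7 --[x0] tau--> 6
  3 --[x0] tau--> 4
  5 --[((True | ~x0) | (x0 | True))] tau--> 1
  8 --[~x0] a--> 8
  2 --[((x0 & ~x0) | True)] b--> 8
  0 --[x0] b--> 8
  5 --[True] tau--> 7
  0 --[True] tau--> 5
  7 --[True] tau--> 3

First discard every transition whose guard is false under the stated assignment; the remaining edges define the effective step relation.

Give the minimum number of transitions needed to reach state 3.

Layered search for 3:
  depth 0: {0}
  depth 1: {5}
  depth 2: {1,4,7}
  depth 3: {3}
depth(3)=3, e.g. tau·tau·tau

Answer: 3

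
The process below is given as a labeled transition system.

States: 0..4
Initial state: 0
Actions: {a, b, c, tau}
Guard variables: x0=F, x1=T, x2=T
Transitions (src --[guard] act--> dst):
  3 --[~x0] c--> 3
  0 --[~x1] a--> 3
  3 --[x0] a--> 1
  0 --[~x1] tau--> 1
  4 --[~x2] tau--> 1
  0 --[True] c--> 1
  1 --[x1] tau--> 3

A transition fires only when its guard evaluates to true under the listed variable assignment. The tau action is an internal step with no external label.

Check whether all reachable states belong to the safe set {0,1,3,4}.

Inv-set: {0,1,3,4}
R = {0,1,3}
  0: ok
  1: ok
  3: ok

Answer: INVARIANT HOLDS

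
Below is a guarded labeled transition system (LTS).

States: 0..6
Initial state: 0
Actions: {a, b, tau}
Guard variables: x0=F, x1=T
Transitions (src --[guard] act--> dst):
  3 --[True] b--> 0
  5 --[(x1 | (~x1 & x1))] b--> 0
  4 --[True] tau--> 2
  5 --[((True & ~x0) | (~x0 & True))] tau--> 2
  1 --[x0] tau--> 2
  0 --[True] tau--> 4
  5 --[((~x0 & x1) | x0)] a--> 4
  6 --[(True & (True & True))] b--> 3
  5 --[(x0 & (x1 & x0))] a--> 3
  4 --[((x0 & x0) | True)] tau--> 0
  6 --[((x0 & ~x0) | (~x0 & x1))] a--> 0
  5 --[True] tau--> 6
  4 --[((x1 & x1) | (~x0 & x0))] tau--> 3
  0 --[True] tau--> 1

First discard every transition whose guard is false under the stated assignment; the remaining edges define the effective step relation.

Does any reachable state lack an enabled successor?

Answer: DEADLOCK at state 1

Working:
R = {0,1,2,3,4}
  0: tau→1  tau→4  [2 exit(s)]
  1: ∅  [deadlock]
  2: ∅  [deadlock]
  3: b→0  [1 exit(s)]
  4: tau→0  tau→2  tau→3  [3 exit(s)]
witness 1: tau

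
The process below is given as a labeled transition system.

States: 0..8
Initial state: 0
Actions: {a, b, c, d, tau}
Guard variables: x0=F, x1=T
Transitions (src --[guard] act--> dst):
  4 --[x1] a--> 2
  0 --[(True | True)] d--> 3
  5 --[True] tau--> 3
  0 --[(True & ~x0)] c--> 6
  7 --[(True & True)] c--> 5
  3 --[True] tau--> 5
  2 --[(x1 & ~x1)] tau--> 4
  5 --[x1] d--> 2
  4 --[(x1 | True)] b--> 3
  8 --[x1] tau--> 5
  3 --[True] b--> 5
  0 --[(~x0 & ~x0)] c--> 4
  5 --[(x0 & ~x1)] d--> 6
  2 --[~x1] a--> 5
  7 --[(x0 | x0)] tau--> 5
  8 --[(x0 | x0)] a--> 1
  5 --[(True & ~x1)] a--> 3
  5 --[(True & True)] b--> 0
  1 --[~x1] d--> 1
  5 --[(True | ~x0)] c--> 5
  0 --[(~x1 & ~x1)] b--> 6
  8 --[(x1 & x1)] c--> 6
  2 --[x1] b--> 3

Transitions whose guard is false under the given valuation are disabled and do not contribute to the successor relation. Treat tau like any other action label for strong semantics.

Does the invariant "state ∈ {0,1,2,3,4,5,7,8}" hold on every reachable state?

Answer: INVARIANT VIOLATED at state 6

Working:
Safe = {0,1,2,3,4,5,7,8}
Reach set: {0,2,3,4,5,6}
  0: ok
  2: ok
  3: ok
  4: ok
  5: ok
  6: ✗ unsafe
reach 6 via c — violates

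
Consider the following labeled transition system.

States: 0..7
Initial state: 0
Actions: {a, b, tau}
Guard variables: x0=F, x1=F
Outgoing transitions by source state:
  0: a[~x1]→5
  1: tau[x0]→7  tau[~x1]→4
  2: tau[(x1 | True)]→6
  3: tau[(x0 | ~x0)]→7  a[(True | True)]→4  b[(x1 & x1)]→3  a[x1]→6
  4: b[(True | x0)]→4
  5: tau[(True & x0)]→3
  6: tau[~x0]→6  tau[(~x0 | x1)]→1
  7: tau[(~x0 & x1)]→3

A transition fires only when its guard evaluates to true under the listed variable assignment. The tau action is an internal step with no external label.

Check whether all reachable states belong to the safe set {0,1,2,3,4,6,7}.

Safe = {0,1,2,3,4,6,7}
Reach set: {0,5}
  0: ✓
  5: VIOLATES
counterexample path to 5: a

Answer: INVARIANT VIOLATED at state 5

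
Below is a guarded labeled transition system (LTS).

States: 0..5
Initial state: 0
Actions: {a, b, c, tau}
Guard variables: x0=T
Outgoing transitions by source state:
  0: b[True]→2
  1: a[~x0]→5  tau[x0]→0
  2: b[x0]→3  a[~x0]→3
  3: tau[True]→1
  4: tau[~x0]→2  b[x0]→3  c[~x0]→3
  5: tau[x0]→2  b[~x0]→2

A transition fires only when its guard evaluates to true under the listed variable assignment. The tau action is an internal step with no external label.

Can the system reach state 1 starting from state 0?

Answer: REACHABLE

Analysis:
6 transition(s) survive guard evaluation.
depth 0: {0}
depth 1: {2}  now seen {0,2}
depth 2: {3}  now seen {0,2,3}
depth 3: {1}  now seen {0,1,2,3}
Reachable = {0,1,2,3}
witness 1: b·b·tau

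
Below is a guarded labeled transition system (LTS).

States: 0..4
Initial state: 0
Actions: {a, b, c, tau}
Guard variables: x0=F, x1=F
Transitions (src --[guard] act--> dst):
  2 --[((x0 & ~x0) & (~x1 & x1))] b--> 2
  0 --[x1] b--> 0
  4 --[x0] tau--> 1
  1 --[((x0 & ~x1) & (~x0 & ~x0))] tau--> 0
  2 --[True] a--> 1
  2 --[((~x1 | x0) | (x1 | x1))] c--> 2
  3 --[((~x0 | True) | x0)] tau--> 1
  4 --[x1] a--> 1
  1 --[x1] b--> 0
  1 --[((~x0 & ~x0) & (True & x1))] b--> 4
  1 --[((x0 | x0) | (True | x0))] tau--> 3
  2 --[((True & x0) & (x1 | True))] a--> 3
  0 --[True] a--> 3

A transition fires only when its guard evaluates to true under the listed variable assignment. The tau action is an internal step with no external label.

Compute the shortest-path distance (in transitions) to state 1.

BFS to 1:
  Layer 0: {0}
  Layer 1: {3}
  Layer 2: {1}
depth(1)=2, e.g. a·tau

Answer: 2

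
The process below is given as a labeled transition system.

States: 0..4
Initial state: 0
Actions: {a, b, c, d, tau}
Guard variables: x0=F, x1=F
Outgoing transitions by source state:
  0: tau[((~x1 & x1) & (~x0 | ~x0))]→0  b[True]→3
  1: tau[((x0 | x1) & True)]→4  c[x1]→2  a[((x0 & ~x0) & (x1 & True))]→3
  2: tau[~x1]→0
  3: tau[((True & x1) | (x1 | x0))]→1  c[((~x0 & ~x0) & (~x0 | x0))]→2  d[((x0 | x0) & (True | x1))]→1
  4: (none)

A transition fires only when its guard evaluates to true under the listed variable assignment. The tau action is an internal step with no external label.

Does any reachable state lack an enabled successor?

Answer: DEADLOCK-FREE

Working:
R = {0,2,3}
  0: b→3  [deg 1]
  2: tau→0  [deg 1]
  3: c→2  [deg 1]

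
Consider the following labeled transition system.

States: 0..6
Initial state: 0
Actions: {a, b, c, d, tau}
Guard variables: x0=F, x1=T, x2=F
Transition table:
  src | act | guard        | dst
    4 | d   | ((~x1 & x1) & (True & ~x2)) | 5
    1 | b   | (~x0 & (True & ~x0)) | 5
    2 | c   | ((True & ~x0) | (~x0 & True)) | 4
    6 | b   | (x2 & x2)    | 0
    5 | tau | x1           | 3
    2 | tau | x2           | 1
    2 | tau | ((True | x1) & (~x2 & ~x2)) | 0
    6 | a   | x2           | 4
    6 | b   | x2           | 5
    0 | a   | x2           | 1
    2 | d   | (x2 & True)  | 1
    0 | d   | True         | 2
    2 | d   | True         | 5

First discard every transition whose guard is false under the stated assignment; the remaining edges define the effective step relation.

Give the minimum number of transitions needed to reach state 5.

Breadth-first toward 5:
  depth 0: {0}
  depth 1: {2}
  depth 2: {4,5}
first hit 5 at d=2 via d·d

Answer: 2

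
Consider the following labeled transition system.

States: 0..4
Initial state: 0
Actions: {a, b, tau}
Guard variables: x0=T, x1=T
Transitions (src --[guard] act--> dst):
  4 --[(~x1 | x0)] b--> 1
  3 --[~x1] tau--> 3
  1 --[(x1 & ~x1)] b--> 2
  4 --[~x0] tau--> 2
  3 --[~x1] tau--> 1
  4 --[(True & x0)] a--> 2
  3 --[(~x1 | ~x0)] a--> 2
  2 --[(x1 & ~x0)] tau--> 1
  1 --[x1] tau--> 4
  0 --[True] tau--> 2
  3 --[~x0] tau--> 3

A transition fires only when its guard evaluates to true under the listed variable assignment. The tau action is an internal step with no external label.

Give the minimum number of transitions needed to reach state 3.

BFS to 3:
  L0 = {0}
  L1 = {2}
3 never appears.

Answer: UNREACHABLE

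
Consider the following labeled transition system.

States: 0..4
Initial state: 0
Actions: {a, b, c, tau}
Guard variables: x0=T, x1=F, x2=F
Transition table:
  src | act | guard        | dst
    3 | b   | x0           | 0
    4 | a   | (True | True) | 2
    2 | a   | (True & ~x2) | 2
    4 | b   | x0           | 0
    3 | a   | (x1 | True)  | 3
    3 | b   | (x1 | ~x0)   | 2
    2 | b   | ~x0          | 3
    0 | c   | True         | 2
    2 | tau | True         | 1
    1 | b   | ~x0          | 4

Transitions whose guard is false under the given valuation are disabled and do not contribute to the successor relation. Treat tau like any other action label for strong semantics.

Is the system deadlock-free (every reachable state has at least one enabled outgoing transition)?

R = {0,1,2}
  0: c→2  [1 exit(s)]
  1: ∅  [no exit]
  2: a→2  tau→1  [2 exit(s)]
trace reaching 1: c·tau

Answer: DEADLOCK at state 1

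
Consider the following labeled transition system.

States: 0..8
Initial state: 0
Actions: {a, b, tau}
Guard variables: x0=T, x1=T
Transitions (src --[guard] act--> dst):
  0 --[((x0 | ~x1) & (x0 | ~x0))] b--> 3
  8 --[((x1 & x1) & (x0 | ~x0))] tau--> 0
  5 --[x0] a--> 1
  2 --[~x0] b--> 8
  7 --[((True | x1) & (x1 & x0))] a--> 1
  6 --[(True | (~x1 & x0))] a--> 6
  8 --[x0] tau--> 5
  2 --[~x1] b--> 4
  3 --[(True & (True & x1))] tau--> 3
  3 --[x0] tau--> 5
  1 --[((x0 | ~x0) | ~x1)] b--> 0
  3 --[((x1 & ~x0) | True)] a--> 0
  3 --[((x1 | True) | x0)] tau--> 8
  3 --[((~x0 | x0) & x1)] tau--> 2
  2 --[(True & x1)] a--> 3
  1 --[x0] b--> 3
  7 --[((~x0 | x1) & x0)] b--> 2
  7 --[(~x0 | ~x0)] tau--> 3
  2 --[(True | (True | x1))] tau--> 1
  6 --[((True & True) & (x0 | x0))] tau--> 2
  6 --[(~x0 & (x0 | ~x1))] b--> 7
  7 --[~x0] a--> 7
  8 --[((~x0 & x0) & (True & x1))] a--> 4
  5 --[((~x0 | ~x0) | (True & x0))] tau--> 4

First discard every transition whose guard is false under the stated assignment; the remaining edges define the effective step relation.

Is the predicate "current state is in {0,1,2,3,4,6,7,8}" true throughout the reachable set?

Answer: INVARIANT VIOLATED at state 5

Analysis:
Safe = {0,1,2,3,4,6,7,8}
R = {0,1,2,3,4,5,8}
  0: ✓
  1: ✓
  2: ✓
  3: ✓
  4: ✓
  5: ✗ unsafe
  8: ✓
reach 5 via b·tau — violates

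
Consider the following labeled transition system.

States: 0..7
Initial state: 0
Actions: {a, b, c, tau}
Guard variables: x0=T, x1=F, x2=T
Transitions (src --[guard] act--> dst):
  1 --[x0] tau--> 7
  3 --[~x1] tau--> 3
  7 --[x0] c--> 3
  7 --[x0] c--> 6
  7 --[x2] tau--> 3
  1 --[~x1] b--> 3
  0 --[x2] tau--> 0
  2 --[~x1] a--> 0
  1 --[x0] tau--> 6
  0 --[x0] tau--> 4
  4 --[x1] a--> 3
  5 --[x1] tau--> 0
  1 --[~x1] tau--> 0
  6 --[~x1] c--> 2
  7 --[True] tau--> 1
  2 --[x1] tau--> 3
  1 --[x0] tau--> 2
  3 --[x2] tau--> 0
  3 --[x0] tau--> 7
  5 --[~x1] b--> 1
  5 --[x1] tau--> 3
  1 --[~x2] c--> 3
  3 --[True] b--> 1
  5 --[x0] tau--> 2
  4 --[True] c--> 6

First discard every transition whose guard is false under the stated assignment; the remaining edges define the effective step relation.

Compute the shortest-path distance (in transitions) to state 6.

Layered search for 6:
  depth 0: {0}
  depth 1: {4}
  depth 2: {6}
6 enters at depth 2; path tau·c

Answer: 2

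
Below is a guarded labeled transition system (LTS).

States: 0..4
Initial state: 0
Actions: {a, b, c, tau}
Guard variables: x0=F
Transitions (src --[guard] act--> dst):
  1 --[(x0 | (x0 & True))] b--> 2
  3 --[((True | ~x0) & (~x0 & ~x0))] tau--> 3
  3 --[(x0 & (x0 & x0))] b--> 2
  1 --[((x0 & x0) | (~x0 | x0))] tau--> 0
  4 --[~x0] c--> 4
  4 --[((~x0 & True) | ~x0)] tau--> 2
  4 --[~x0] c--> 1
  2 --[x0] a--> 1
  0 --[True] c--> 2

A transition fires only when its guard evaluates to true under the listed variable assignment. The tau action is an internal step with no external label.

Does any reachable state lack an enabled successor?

Answer: DEADLOCK at state 2

Trace:
R = {0,2}
  0: c→2  [1 exit(s)]
  2: ∅  [no exit]
witness 2: c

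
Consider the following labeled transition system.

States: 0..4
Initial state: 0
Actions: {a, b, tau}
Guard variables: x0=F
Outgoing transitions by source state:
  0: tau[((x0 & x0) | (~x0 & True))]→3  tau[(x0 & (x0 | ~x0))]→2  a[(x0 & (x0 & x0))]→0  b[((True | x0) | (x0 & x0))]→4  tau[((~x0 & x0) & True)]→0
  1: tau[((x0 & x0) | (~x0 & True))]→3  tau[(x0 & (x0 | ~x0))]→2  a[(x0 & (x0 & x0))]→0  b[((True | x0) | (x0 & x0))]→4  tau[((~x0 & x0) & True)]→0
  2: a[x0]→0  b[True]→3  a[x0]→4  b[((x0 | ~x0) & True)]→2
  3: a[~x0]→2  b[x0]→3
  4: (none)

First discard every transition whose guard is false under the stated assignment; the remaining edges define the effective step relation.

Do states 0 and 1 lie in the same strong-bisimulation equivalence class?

Refine partition for ~:
  π0 = {{0,1,2,3,4}}
  π1 = {{0,1},{2},{3},{4}}
4 equivalence class(es) (converged in 2)
[0]={0,1}  [1]={0,1}

Answer: BISIMILAR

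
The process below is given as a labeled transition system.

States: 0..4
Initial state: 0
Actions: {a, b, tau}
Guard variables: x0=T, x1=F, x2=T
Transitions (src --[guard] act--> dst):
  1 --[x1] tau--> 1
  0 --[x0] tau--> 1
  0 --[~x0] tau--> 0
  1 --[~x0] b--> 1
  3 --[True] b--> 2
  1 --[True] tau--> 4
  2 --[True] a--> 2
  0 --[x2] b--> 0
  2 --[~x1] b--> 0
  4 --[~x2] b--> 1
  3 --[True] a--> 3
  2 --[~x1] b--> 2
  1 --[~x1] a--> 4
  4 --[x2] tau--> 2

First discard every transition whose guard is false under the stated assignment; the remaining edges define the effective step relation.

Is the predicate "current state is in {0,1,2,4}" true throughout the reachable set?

Safe = {0,1,2,4}
Reach set: {0,1,2,4}
  0: ok
  1: ok
  2: ok
  4: ok

Answer: INVARIANT HOLDS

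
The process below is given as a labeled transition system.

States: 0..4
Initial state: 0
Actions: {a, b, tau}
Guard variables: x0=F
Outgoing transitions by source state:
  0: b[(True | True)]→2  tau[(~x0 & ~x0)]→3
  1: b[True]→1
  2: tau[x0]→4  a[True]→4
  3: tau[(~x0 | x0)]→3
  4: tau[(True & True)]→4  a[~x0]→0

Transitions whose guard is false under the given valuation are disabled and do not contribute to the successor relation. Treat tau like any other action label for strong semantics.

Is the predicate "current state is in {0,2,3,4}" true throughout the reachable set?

Inv-set: {0,2,3,4}
Reachable = {0,2,3,4}
  0: ✓
  2: ✓
  3: ✓
  4: ✓

Answer: INVARIANT HOLDS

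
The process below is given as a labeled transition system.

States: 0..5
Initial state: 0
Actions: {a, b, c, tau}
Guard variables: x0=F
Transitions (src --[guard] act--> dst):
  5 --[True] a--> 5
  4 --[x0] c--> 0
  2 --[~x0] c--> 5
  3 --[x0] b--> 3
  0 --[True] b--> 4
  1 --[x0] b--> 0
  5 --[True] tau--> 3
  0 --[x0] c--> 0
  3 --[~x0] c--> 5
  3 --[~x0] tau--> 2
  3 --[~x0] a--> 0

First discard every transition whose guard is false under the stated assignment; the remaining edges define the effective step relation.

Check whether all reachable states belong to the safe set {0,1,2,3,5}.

Answer: INVARIANT VIOLATED at state 4

Trace:
Allowed set {0,1,2,3,5}
Reachable = {0,4}
  0: ok
  4: ✗ unsafe
reach 4 via b — violates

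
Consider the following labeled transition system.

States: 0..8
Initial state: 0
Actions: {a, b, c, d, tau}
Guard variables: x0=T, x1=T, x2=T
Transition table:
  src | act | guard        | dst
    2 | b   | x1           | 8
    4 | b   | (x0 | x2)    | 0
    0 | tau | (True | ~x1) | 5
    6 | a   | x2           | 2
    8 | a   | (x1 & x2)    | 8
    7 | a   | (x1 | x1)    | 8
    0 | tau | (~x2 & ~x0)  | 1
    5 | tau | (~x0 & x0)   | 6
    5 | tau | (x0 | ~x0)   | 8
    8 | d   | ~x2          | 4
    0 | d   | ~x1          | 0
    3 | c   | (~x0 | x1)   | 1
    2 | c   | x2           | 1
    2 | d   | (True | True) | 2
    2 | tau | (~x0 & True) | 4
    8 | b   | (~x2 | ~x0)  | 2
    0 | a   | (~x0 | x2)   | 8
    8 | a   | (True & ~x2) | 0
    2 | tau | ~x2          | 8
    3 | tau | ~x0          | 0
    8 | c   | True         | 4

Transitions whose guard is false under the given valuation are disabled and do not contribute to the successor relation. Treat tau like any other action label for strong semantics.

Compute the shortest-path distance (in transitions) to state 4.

Layered search for 4:
  depth 0: {0}
  depth 1: {5,8}
  depth 2: {4}
depth(4)=2, e.g. a·c

Answer: 2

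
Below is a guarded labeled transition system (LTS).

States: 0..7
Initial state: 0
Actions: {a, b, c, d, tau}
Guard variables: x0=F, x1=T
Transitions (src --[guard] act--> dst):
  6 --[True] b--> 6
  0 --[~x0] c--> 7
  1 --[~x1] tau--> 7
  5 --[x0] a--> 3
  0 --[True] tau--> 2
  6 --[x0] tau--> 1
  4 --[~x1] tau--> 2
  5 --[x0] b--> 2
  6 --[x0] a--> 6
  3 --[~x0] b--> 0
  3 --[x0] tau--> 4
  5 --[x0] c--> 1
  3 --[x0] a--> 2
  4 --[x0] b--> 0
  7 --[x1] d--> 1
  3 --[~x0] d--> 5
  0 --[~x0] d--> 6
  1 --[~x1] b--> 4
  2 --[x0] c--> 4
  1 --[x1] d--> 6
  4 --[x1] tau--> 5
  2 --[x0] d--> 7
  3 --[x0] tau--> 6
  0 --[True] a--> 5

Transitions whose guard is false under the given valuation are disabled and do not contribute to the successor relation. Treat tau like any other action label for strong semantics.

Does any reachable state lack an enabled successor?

Answer: DEADLOCK at state 2

Trace:
R = {0,1,2,5,6,7}
  0: a→5  c→7  d→6  tau→2  [4 out]
  1: d→6  [1 out]
  2: ∅  [STUCK]
  5: ∅  [STUCK]
  6: b→6  [1 out]
  7: d→1  [1 out]
Path to 2: tau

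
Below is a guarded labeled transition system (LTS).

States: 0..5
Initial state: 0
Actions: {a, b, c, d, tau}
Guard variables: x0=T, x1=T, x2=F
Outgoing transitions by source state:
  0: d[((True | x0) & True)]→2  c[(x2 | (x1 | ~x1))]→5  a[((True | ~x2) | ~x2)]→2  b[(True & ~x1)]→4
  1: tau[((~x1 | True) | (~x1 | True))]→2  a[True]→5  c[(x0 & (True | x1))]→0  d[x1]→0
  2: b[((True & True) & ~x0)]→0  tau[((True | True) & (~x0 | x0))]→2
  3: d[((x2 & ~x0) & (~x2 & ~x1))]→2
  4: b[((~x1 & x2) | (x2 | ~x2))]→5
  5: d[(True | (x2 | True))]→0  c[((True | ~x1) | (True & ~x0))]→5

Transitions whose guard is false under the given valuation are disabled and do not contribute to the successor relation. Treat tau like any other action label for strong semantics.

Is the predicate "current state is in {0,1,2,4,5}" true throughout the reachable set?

Safe = {0,1,2,4,5}
Reachable = {0,2,5}
  0: ok
  2: ok
  5: ok

Answer: INVARIANT HOLDS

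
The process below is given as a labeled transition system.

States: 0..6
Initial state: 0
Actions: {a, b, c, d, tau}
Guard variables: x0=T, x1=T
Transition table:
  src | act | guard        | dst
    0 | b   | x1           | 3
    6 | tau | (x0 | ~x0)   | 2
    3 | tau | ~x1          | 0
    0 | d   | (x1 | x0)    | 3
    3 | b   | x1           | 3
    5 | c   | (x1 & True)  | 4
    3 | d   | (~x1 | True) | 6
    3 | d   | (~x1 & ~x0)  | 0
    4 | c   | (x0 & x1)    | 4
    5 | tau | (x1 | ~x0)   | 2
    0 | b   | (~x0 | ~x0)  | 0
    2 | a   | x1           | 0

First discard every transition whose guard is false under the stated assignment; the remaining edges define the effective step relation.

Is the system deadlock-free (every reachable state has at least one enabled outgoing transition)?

Answer: DEADLOCK-FREE

Working:
Reachable = {0,2,3,6}
  0: b→3  d→3  [2 out]
  2: a→0  [1 out]
  3: b→3  d→6  [2 out]
  6: tau→2  [1 out]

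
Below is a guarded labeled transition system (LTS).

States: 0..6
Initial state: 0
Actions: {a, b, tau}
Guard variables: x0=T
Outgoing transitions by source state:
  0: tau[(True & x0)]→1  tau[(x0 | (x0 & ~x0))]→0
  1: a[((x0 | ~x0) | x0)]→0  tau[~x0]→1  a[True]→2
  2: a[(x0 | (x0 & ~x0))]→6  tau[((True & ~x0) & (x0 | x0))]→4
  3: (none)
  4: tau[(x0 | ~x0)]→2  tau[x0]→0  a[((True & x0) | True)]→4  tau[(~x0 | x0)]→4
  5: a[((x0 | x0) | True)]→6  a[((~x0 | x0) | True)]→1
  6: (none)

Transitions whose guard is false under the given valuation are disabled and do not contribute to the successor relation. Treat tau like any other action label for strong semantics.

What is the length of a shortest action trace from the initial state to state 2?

Answer: 2

Analysis:
Breadth-first toward 2:
  L0 = {0}
  L1 = {1}
  L2 = {2}
2 enters at depth 2; path tau·a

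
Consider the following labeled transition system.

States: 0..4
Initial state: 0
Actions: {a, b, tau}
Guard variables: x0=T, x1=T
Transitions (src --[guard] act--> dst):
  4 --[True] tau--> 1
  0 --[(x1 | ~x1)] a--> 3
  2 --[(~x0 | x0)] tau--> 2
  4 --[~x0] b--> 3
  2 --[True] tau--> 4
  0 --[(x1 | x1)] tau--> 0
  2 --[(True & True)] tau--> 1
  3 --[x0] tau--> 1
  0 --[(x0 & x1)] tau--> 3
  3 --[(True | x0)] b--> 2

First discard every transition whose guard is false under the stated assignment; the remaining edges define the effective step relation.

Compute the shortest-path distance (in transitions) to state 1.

BFS to 1:
  depth 0: {0}
  depth 1: {3}
  depth 2: {1,2}
depth(1)=2, e.g. a·tau

Answer: 2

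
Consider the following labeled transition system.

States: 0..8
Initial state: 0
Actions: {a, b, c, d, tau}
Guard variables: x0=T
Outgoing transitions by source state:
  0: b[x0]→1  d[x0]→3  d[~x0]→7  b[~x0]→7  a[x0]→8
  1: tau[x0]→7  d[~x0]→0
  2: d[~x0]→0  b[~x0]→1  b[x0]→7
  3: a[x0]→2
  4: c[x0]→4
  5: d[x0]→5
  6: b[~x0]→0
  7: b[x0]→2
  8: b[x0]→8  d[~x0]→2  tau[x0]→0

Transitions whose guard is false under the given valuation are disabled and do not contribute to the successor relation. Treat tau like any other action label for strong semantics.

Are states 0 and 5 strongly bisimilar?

Answer: NOT BISIMILAR

Analysis:
Refine partition for ~:
  P[0] = {{0,1,2,3,4,5,6,7,8}}
  P[1] = {{0},{1},{2,7},{3},{4},{5},{6},{8}}
stable after 2 split(s): 8 block(s)
[0]={0}  [5]={5}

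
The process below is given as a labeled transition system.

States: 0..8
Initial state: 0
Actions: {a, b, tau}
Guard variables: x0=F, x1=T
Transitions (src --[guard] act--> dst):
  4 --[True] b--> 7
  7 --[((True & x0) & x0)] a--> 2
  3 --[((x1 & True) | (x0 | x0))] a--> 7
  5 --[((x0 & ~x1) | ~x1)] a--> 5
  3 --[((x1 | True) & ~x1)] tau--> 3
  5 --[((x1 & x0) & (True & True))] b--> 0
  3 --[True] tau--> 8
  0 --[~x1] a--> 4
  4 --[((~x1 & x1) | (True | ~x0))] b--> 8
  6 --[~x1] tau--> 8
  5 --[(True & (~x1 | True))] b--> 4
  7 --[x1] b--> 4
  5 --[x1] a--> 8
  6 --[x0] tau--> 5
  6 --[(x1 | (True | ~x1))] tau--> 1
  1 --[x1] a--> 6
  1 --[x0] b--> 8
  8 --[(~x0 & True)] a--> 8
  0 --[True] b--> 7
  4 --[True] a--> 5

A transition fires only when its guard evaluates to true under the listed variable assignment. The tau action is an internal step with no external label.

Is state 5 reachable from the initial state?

12 transition(s) survive guard evaluation.
depth 0: {0}
depth 1: {7}  now seen {0,7}
depth 2: {4}  now seen {0,4,7}
depth 3: {5,8}  now seen {0,4,5,7,8}
R = {0,4,5,7,8}
Path to 5: b·b·a

Answer: REACHABLE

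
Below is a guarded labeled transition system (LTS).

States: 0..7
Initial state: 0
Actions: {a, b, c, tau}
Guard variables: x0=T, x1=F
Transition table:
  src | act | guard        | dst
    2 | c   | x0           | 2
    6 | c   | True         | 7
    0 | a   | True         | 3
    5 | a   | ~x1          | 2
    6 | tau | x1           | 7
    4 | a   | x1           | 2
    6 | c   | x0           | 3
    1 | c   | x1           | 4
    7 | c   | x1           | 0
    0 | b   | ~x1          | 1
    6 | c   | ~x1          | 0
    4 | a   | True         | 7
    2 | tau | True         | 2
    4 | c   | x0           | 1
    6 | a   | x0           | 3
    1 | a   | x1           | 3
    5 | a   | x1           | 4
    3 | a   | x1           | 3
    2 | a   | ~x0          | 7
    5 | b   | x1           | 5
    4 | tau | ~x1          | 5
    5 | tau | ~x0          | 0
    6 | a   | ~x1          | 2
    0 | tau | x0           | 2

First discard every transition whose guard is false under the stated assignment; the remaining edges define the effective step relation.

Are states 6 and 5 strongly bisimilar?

Bisimulation quotient by refinement:
  round 0: {{0,1,2,3,4,5,6,7}}
  round 1: {{0},{1,3,7},{2},{4},{5},{6}}
6 equivalence class(es) (converged in 2)
6∈{6}, 5∈{5}

Answer: NOT BISIMILAR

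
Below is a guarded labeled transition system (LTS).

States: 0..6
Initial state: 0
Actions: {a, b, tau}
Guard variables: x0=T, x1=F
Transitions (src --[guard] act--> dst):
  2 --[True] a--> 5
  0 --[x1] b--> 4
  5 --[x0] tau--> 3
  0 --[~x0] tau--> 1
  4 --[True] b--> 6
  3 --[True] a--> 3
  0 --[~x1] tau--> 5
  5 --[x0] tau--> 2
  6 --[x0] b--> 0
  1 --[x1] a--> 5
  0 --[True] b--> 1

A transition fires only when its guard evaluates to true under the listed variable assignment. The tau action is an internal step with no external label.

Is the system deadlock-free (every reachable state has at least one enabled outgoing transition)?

Reach set: {0,1,2,3,5}
  0: b→1  tau→5  [2 out]
  1: ∅  [no exit]
  2: a→5  [1 out]
  3: a→3  [1 out]
  5: tau→2  tau→3  [2 out]
Path to 1: b

Answer: DEADLOCK at state 1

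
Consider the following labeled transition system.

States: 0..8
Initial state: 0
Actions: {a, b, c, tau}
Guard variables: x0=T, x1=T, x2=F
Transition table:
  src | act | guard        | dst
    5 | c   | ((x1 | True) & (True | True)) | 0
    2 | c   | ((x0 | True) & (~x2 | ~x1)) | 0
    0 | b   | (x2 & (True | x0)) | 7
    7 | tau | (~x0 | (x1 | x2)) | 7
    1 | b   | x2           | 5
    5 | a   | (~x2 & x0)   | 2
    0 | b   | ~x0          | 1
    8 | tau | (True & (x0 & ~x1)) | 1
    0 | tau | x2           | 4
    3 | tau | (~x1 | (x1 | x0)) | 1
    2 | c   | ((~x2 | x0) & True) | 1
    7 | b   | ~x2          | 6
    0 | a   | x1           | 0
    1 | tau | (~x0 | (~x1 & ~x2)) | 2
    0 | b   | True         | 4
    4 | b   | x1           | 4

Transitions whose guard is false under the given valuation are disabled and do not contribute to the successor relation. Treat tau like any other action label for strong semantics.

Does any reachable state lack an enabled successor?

Answer: DEADLOCK-FREE

Working:
R = {0,4}
  0: a→0  b→4  [deg 2]
  4: b→4  [deg 1]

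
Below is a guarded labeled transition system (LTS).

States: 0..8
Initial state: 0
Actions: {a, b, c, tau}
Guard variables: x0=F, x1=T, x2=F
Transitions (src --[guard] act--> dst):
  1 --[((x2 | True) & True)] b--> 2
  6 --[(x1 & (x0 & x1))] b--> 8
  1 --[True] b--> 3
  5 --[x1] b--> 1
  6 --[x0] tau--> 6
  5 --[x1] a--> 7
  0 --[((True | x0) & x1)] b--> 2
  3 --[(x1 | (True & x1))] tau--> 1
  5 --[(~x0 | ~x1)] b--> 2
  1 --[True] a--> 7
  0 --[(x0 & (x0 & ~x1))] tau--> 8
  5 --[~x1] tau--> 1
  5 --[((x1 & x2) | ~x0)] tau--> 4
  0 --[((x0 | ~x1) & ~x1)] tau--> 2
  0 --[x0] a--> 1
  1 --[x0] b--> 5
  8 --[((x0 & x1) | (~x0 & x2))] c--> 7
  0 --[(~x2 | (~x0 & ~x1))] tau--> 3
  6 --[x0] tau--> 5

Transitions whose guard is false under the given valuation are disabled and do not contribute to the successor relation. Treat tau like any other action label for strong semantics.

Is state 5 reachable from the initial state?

Guard filter leaves 10 enabled edge(s).
L0 = {0}
L1 = {2,3}  cumulative {0,2,3}
L2 = {1}  cumulative {0,1,2,3}
L3 = {7}  cumulative {0,1,2,3,7}
R = {0,1,2,3,7}

Answer: UNREACHABLE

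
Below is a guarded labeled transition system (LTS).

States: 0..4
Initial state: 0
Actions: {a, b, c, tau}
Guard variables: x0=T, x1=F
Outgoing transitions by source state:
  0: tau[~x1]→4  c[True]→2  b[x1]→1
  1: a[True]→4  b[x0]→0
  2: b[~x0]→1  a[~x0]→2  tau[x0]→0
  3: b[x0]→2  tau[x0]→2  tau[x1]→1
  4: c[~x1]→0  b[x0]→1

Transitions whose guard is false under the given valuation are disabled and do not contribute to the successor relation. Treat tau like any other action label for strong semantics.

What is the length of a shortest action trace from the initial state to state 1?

Layered search for 1:
  depth 0: {0}
  depth 1: {2,4}
  depth 2: {1}
1 enters at depth 2; path tau·b

Answer: 2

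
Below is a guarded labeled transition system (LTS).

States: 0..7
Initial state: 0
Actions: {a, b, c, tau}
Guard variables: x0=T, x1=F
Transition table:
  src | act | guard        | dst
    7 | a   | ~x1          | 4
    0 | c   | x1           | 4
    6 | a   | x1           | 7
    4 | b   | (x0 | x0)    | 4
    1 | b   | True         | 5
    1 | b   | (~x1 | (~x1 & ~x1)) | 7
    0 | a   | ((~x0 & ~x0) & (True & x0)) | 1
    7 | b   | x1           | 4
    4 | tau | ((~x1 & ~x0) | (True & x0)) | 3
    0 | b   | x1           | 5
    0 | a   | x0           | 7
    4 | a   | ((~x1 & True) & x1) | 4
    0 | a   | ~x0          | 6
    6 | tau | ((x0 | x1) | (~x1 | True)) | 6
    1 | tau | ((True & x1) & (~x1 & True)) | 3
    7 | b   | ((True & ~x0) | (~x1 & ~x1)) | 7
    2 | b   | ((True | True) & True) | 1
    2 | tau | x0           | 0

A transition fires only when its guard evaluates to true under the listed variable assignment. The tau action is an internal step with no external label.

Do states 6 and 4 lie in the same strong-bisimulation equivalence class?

Answer: NOT BISIMILAR

Trace:
Compute ~ classes (split until stable):
  round 0: {{0,1,2,3,4,5,6,7}}
  round 1: {{0},{1},{2,4},{3,5},{6},{7}}
  round 2: {{0},{1},{2},{3,5},{4},{6},{7}}
Fixed point at round 3; 7 class(es).
class of 6: {6}; class of 4: {4}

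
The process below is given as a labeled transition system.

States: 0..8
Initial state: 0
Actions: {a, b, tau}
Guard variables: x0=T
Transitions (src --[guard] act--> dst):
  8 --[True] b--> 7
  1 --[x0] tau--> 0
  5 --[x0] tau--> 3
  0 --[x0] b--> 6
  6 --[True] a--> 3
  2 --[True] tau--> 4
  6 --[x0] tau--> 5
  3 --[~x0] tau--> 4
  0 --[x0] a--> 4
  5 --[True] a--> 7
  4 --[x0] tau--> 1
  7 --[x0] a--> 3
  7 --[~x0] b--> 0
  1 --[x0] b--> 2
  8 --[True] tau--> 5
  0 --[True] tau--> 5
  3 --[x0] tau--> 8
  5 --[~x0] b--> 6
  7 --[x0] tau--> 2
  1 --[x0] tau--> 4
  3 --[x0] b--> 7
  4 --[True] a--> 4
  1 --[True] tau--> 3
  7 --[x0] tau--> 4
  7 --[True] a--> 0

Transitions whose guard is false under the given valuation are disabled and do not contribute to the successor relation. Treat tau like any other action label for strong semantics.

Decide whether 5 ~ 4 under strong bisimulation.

Compute ~ classes (split until stable):
  π0 = {{0,1,2,3,4,5,6,7,8}}
  π1 = {{0},{1,3,8},{2},{4,5,6,7}}
  π2 = {{0},{1},{2},{3},{4,5},{6},{7},{8}}
  π3 = {{0},{1},{2},{3},{4},{5},{6},{7},{8}}
9 equivalence class(es) (converged in 4)
5∈{5}, 4∈{4}

Answer: NOT BISIMILAR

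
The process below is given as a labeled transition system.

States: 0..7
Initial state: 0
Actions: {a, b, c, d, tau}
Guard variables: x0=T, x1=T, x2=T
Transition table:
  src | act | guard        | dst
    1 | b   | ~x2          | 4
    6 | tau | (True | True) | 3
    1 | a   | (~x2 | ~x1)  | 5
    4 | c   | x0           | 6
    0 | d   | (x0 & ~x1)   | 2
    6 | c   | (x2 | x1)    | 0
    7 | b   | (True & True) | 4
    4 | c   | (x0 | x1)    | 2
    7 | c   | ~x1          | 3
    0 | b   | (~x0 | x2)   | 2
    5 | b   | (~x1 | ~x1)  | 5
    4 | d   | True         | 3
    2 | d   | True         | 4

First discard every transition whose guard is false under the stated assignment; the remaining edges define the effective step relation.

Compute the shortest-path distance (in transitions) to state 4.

Answer: 2

Working:
Layered search for 4:
  Layer 0: {0}
  Layer 1: {2}
  Layer 2: {4}
first hit 4 at d=2 via b·d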